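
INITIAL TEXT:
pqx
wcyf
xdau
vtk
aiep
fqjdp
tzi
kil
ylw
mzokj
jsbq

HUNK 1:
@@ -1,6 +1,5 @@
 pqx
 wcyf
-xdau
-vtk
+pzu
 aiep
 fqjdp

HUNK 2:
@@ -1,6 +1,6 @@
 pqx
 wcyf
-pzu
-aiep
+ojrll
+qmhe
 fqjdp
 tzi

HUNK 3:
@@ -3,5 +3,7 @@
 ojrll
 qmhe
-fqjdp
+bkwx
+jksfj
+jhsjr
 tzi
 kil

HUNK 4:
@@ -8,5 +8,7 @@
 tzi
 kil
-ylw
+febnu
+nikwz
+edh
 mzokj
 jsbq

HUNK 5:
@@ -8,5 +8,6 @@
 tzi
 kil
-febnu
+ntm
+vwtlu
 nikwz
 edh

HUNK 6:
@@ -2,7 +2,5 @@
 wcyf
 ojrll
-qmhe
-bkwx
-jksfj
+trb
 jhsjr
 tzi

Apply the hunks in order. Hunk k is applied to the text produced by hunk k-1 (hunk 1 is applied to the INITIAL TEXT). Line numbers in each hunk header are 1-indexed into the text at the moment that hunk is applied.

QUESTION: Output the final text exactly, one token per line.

Hunk 1: at line 1 remove [xdau,vtk] add [pzu] -> 10 lines: pqx wcyf pzu aiep fqjdp tzi kil ylw mzokj jsbq
Hunk 2: at line 1 remove [pzu,aiep] add [ojrll,qmhe] -> 10 lines: pqx wcyf ojrll qmhe fqjdp tzi kil ylw mzokj jsbq
Hunk 3: at line 3 remove [fqjdp] add [bkwx,jksfj,jhsjr] -> 12 lines: pqx wcyf ojrll qmhe bkwx jksfj jhsjr tzi kil ylw mzokj jsbq
Hunk 4: at line 8 remove [ylw] add [febnu,nikwz,edh] -> 14 lines: pqx wcyf ojrll qmhe bkwx jksfj jhsjr tzi kil febnu nikwz edh mzokj jsbq
Hunk 5: at line 8 remove [febnu] add [ntm,vwtlu] -> 15 lines: pqx wcyf ojrll qmhe bkwx jksfj jhsjr tzi kil ntm vwtlu nikwz edh mzokj jsbq
Hunk 6: at line 2 remove [qmhe,bkwx,jksfj] add [trb] -> 13 lines: pqx wcyf ojrll trb jhsjr tzi kil ntm vwtlu nikwz edh mzokj jsbq

Answer: pqx
wcyf
ojrll
trb
jhsjr
tzi
kil
ntm
vwtlu
nikwz
edh
mzokj
jsbq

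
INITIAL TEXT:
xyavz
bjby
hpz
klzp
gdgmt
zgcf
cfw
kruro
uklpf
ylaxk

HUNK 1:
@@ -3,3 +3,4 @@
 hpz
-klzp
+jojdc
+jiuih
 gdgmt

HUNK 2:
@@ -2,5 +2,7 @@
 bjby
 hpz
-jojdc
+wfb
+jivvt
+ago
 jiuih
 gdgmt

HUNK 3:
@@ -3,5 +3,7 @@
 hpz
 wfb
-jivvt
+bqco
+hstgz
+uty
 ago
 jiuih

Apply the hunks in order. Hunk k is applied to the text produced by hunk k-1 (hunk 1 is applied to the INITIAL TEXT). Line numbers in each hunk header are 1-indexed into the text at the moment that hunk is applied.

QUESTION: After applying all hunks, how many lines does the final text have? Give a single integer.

Answer: 15

Derivation:
Hunk 1: at line 3 remove [klzp] add [jojdc,jiuih] -> 11 lines: xyavz bjby hpz jojdc jiuih gdgmt zgcf cfw kruro uklpf ylaxk
Hunk 2: at line 2 remove [jojdc] add [wfb,jivvt,ago] -> 13 lines: xyavz bjby hpz wfb jivvt ago jiuih gdgmt zgcf cfw kruro uklpf ylaxk
Hunk 3: at line 3 remove [jivvt] add [bqco,hstgz,uty] -> 15 lines: xyavz bjby hpz wfb bqco hstgz uty ago jiuih gdgmt zgcf cfw kruro uklpf ylaxk
Final line count: 15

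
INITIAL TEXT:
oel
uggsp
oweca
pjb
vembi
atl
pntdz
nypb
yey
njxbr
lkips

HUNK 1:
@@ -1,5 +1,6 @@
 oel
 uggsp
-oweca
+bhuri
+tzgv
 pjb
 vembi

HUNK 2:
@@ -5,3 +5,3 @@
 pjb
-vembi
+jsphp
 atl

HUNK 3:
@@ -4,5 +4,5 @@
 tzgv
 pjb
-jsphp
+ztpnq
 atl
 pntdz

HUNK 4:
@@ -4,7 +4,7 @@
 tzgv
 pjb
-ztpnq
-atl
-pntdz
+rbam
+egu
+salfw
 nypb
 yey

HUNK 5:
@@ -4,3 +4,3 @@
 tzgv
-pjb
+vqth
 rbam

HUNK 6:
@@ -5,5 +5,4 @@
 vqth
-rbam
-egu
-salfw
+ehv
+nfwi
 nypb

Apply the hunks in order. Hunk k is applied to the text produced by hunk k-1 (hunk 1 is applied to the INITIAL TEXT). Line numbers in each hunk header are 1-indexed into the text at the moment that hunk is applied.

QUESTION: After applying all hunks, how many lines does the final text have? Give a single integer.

Hunk 1: at line 1 remove [oweca] add [bhuri,tzgv] -> 12 lines: oel uggsp bhuri tzgv pjb vembi atl pntdz nypb yey njxbr lkips
Hunk 2: at line 5 remove [vembi] add [jsphp] -> 12 lines: oel uggsp bhuri tzgv pjb jsphp atl pntdz nypb yey njxbr lkips
Hunk 3: at line 4 remove [jsphp] add [ztpnq] -> 12 lines: oel uggsp bhuri tzgv pjb ztpnq atl pntdz nypb yey njxbr lkips
Hunk 4: at line 4 remove [ztpnq,atl,pntdz] add [rbam,egu,salfw] -> 12 lines: oel uggsp bhuri tzgv pjb rbam egu salfw nypb yey njxbr lkips
Hunk 5: at line 4 remove [pjb] add [vqth] -> 12 lines: oel uggsp bhuri tzgv vqth rbam egu salfw nypb yey njxbr lkips
Hunk 6: at line 5 remove [rbam,egu,salfw] add [ehv,nfwi] -> 11 lines: oel uggsp bhuri tzgv vqth ehv nfwi nypb yey njxbr lkips
Final line count: 11

Answer: 11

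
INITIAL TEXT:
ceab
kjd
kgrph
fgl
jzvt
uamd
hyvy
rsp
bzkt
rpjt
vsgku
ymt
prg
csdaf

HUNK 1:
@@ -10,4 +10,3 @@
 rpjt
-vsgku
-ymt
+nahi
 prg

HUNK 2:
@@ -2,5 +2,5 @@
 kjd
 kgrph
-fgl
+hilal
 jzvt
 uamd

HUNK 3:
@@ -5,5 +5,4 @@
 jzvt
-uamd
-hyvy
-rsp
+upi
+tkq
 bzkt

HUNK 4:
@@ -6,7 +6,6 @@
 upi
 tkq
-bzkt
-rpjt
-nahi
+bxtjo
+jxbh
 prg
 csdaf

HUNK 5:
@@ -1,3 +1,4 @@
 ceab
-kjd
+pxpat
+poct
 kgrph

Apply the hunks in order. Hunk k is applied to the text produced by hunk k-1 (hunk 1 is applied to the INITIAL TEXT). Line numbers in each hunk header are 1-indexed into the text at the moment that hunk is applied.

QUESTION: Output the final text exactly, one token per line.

Answer: ceab
pxpat
poct
kgrph
hilal
jzvt
upi
tkq
bxtjo
jxbh
prg
csdaf

Derivation:
Hunk 1: at line 10 remove [vsgku,ymt] add [nahi] -> 13 lines: ceab kjd kgrph fgl jzvt uamd hyvy rsp bzkt rpjt nahi prg csdaf
Hunk 2: at line 2 remove [fgl] add [hilal] -> 13 lines: ceab kjd kgrph hilal jzvt uamd hyvy rsp bzkt rpjt nahi prg csdaf
Hunk 3: at line 5 remove [uamd,hyvy,rsp] add [upi,tkq] -> 12 lines: ceab kjd kgrph hilal jzvt upi tkq bzkt rpjt nahi prg csdaf
Hunk 4: at line 6 remove [bzkt,rpjt,nahi] add [bxtjo,jxbh] -> 11 lines: ceab kjd kgrph hilal jzvt upi tkq bxtjo jxbh prg csdaf
Hunk 5: at line 1 remove [kjd] add [pxpat,poct] -> 12 lines: ceab pxpat poct kgrph hilal jzvt upi tkq bxtjo jxbh prg csdaf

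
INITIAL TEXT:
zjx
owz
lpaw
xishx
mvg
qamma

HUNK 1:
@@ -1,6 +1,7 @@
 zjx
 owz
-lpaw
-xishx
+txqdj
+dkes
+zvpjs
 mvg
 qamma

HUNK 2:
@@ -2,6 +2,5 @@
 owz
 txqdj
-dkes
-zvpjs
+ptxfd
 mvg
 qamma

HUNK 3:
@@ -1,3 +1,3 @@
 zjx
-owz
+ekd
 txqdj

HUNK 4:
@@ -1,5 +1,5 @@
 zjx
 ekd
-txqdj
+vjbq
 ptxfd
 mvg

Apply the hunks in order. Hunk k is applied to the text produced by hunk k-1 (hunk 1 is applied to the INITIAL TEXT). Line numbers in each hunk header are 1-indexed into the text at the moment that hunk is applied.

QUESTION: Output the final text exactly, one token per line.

Answer: zjx
ekd
vjbq
ptxfd
mvg
qamma

Derivation:
Hunk 1: at line 1 remove [lpaw,xishx] add [txqdj,dkes,zvpjs] -> 7 lines: zjx owz txqdj dkes zvpjs mvg qamma
Hunk 2: at line 2 remove [dkes,zvpjs] add [ptxfd] -> 6 lines: zjx owz txqdj ptxfd mvg qamma
Hunk 3: at line 1 remove [owz] add [ekd] -> 6 lines: zjx ekd txqdj ptxfd mvg qamma
Hunk 4: at line 1 remove [txqdj] add [vjbq] -> 6 lines: zjx ekd vjbq ptxfd mvg qamma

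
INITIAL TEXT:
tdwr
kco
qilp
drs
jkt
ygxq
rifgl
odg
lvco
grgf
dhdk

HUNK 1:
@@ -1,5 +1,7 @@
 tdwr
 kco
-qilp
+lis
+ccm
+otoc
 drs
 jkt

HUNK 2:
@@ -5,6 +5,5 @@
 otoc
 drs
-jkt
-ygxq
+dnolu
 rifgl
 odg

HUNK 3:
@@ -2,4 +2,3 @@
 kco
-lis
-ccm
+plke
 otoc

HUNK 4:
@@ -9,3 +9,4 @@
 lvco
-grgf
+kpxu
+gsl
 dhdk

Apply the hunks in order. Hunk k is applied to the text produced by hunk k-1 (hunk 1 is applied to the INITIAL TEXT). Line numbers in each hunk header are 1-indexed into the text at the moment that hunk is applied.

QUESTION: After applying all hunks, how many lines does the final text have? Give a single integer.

Hunk 1: at line 1 remove [qilp] add [lis,ccm,otoc] -> 13 lines: tdwr kco lis ccm otoc drs jkt ygxq rifgl odg lvco grgf dhdk
Hunk 2: at line 5 remove [jkt,ygxq] add [dnolu] -> 12 lines: tdwr kco lis ccm otoc drs dnolu rifgl odg lvco grgf dhdk
Hunk 3: at line 2 remove [lis,ccm] add [plke] -> 11 lines: tdwr kco plke otoc drs dnolu rifgl odg lvco grgf dhdk
Hunk 4: at line 9 remove [grgf] add [kpxu,gsl] -> 12 lines: tdwr kco plke otoc drs dnolu rifgl odg lvco kpxu gsl dhdk
Final line count: 12

Answer: 12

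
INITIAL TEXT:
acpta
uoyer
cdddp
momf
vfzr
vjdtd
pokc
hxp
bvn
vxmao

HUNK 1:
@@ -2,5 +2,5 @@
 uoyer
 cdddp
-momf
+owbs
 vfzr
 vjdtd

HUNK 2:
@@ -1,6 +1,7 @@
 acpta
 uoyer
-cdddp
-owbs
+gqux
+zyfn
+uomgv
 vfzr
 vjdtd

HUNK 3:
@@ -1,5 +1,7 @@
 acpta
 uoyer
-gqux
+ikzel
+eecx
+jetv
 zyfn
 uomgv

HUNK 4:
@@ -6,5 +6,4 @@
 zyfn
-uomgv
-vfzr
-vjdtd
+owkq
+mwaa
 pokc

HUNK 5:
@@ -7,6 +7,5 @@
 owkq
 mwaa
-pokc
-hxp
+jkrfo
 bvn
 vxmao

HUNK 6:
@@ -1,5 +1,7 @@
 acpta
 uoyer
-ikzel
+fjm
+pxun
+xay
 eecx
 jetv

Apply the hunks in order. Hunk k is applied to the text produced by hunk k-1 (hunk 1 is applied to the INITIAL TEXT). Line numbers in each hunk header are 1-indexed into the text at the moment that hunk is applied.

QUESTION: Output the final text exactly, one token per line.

Answer: acpta
uoyer
fjm
pxun
xay
eecx
jetv
zyfn
owkq
mwaa
jkrfo
bvn
vxmao

Derivation:
Hunk 1: at line 2 remove [momf] add [owbs] -> 10 lines: acpta uoyer cdddp owbs vfzr vjdtd pokc hxp bvn vxmao
Hunk 2: at line 1 remove [cdddp,owbs] add [gqux,zyfn,uomgv] -> 11 lines: acpta uoyer gqux zyfn uomgv vfzr vjdtd pokc hxp bvn vxmao
Hunk 3: at line 1 remove [gqux] add [ikzel,eecx,jetv] -> 13 lines: acpta uoyer ikzel eecx jetv zyfn uomgv vfzr vjdtd pokc hxp bvn vxmao
Hunk 4: at line 6 remove [uomgv,vfzr,vjdtd] add [owkq,mwaa] -> 12 lines: acpta uoyer ikzel eecx jetv zyfn owkq mwaa pokc hxp bvn vxmao
Hunk 5: at line 7 remove [pokc,hxp] add [jkrfo] -> 11 lines: acpta uoyer ikzel eecx jetv zyfn owkq mwaa jkrfo bvn vxmao
Hunk 6: at line 1 remove [ikzel] add [fjm,pxun,xay] -> 13 lines: acpta uoyer fjm pxun xay eecx jetv zyfn owkq mwaa jkrfo bvn vxmao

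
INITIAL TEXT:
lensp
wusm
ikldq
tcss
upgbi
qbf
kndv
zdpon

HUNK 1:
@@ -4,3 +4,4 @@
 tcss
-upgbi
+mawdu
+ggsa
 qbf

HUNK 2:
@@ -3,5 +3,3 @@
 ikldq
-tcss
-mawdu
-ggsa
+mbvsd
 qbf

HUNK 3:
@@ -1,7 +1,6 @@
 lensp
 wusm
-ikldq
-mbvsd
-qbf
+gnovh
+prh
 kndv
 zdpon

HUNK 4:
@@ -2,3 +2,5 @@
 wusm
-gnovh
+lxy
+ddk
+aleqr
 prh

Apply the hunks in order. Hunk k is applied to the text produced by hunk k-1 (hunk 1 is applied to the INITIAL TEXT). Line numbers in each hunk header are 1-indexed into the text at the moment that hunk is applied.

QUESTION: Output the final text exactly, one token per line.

Hunk 1: at line 4 remove [upgbi] add [mawdu,ggsa] -> 9 lines: lensp wusm ikldq tcss mawdu ggsa qbf kndv zdpon
Hunk 2: at line 3 remove [tcss,mawdu,ggsa] add [mbvsd] -> 7 lines: lensp wusm ikldq mbvsd qbf kndv zdpon
Hunk 3: at line 1 remove [ikldq,mbvsd,qbf] add [gnovh,prh] -> 6 lines: lensp wusm gnovh prh kndv zdpon
Hunk 4: at line 2 remove [gnovh] add [lxy,ddk,aleqr] -> 8 lines: lensp wusm lxy ddk aleqr prh kndv zdpon

Answer: lensp
wusm
lxy
ddk
aleqr
prh
kndv
zdpon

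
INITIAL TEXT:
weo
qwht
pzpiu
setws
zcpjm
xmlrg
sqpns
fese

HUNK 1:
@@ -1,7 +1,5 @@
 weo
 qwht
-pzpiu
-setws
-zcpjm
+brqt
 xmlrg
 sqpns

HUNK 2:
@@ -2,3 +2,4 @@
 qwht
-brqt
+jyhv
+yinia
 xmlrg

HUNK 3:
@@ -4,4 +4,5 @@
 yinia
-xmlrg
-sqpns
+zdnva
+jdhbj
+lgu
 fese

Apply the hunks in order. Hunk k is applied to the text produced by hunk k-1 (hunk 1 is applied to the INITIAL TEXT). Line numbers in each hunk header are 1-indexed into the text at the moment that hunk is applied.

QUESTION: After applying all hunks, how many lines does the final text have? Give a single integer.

Hunk 1: at line 1 remove [pzpiu,setws,zcpjm] add [brqt] -> 6 lines: weo qwht brqt xmlrg sqpns fese
Hunk 2: at line 2 remove [brqt] add [jyhv,yinia] -> 7 lines: weo qwht jyhv yinia xmlrg sqpns fese
Hunk 3: at line 4 remove [xmlrg,sqpns] add [zdnva,jdhbj,lgu] -> 8 lines: weo qwht jyhv yinia zdnva jdhbj lgu fese
Final line count: 8

Answer: 8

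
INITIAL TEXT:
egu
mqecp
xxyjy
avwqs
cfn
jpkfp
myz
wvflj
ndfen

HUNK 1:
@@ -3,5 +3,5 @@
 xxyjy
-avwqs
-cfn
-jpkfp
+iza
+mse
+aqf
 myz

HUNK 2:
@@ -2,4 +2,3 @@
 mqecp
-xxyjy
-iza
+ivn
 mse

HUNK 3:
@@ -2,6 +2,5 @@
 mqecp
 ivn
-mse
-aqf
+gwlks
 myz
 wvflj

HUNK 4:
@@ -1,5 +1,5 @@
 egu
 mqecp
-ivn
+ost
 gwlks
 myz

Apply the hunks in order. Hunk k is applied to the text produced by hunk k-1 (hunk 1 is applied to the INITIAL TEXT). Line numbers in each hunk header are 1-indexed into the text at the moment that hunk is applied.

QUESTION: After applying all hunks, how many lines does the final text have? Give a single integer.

Hunk 1: at line 3 remove [avwqs,cfn,jpkfp] add [iza,mse,aqf] -> 9 lines: egu mqecp xxyjy iza mse aqf myz wvflj ndfen
Hunk 2: at line 2 remove [xxyjy,iza] add [ivn] -> 8 lines: egu mqecp ivn mse aqf myz wvflj ndfen
Hunk 3: at line 2 remove [mse,aqf] add [gwlks] -> 7 lines: egu mqecp ivn gwlks myz wvflj ndfen
Hunk 4: at line 1 remove [ivn] add [ost] -> 7 lines: egu mqecp ost gwlks myz wvflj ndfen
Final line count: 7

Answer: 7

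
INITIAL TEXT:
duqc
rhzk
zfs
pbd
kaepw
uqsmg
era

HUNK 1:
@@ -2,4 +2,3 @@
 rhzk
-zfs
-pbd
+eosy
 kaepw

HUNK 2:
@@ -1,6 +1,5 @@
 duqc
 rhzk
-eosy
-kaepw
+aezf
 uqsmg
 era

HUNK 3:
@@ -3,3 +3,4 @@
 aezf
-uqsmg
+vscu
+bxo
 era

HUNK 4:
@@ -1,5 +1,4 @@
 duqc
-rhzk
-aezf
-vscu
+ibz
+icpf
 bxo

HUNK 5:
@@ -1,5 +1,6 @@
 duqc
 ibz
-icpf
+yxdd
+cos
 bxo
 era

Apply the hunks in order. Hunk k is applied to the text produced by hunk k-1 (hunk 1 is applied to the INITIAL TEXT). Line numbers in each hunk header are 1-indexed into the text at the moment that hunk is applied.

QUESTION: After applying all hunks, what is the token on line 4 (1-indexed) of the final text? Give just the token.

Hunk 1: at line 2 remove [zfs,pbd] add [eosy] -> 6 lines: duqc rhzk eosy kaepw uqsmg era
Hunk 2: at line 1 remove [eosy,kaepw] add [aezf] -> 5 lines: duqc rhzk aezf uqsmg era
Hunk 3: at line 3 remove [uqsmg] add [vscu,bxo] -> 6 lines: duqc rhzk aezf vscu bxo era
Hunk 4: at line 1 remove [rhzk,aezf,vscu] add [ibz,icpf] -> 5 lines: duqc ibz icpf bxo era
Hunk 5: at line 1 remove [icpf] add [yxdd,cos] -> 6 lines: duqc ibz yxdd cos bxo era
Final line 4: cos

Answer: cos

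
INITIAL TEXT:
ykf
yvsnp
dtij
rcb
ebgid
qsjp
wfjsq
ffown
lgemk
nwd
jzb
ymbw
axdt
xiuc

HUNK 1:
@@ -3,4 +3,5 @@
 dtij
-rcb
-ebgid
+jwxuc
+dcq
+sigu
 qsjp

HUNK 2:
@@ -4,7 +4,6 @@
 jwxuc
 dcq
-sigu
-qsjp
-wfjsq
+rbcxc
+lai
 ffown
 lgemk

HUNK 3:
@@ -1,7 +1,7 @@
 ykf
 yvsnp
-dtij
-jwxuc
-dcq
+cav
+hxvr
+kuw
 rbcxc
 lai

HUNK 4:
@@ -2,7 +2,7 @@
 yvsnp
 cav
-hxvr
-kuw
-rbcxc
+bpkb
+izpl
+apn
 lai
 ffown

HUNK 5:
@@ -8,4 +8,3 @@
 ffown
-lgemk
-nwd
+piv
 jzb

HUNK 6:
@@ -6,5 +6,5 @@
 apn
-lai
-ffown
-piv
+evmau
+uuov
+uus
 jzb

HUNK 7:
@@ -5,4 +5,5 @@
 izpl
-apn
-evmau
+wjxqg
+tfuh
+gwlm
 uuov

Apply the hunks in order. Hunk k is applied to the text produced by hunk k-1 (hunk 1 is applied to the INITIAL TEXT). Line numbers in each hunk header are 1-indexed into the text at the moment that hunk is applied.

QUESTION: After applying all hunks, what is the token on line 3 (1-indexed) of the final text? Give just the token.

Hunk 1: at line 3 remove [rcb,ebgid] add [jwxuc,dcq,sigu] -> 15 lines: ykf yvsnp dtij jwxuc dcq sigu qsjp wfjsq ffown lgemk nwd jzb ymbw axdt xiuc
Hunk 2: at line 4 remove [sigu,qsjp,wfjsq] add [rbcxc,lai] -> 14 lines: ykf yvsnp dtij jwxuc dcq rbcxc lai ffown lgemk nwd jzb ymbw axdt xiuc
Hunk 3: at line 1 remove [dtij,jwxuc,dcq] add [cav,hxvr,kuw] -> 14 lines: ykf yvsnp cav hxvr kuw rbcxc lai ffown lgemk nwd jzb ymbw axdt xiuc
Hunk 4: at line 2 remove [hxvr,kuw,rbcxc] add [bpkb,izpl,apn] -> 14 lines: ykf yvsnp cav bpkb izpl apn lai ffown lgemk nwd jzb ymbw axdt xiuc
Hunk 5: at line 8 remove [lgemk,nwd] add [piv] -> 13 lines: ykf yvsnp cav bpkb izpl apn lai ffown piv jzb ymbw axdt xiuc
Hunk 6: at line 6 remove [lai,ffown,piv] add [evmau,uuov,uus] -> 13 lines: ykf yvsnp cav bpkb izpl apn evmau uuov uus jzb ymbw axdt xiuc
Hunk 7: at line 5 remove [apn,evmau] add [wjxqg,tfuh,gwlm] -> 14 lines: ykf yvsnp cav bpkb izpl wjxqg tfuh gwlm uuov uus jzb ymbw axdt xiuc
Final line 3: cav

Answer: cav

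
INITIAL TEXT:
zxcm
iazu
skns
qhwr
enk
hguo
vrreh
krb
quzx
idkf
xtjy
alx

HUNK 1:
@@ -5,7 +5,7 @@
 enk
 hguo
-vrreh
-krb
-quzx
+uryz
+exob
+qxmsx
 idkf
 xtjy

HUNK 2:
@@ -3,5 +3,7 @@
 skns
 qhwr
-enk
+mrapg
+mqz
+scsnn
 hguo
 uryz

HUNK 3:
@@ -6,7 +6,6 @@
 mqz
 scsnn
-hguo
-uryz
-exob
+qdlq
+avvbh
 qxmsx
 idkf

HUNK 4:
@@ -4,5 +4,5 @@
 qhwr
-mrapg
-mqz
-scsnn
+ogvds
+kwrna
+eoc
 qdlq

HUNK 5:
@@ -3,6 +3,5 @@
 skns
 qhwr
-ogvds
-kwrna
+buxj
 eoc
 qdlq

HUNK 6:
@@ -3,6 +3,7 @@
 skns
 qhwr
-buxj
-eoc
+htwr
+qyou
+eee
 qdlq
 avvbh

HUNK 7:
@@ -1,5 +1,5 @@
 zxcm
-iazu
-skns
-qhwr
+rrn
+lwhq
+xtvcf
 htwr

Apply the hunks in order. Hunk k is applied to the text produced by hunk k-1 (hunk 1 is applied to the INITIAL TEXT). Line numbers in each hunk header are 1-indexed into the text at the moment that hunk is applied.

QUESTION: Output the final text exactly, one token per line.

Hunk 1: at line 5 remove [vrreh,krb,quzx] add [uryz,exob,qxmsx] -> 12 lines: zxcm iazu skns qhwr enk hguo uryz exob qxmsx idkf xtjy alx
Hunk 2: at line 3 remove [enk] add [mrapg,mqz,scsnn] -> 14 lines: zxcm iazu skns qhwr mrapg mqz scsnn hguo uryz exob qxmsx idkf xtjy alx
Hunk 3: at line 6 remove [hguo,uryz,exob] add [qdlq,avvbh] -> 13 lines: zxcm iazu skns qhwr mrapg mqz scsnn qdlq avvbh qxmsx idkf xtjy alx
Hunk 4: at line 4 remove [mrapg,mqz,scsnn] add [ogvds,kwrna,eoc] -> 13 lines: zxcm iazu skns qhwr ogvds kwrna eoc qdlq avvbh qxmsx idkf xtjy alx
Hunk 5: at line 3 remove [ogvds,kwrna] add [buxj] -> 12 lines: zxcm iazu skns qhwr buxj eoc qdlq avvbh qxmsx idkf xtjy alx
Hunk 6: at line 3 remove [buxj,eoc] add [htwr,qyou,eee] -> 13 lines: zxcm iazu skns qhwr htwr qyou eee qdlq avvbh qxmsx idkf xtjy alx
Hunk 7: at line 1 remove [iazu,skns,qhwr] add [rrn,lwhq,xtvcf] -> 13 lines: zxcm rrn lwhq xtvcf htwr qyou eee qdlq avvbh qxmsx idkf xtjy alx

Answer: zxcm
rrn
lwhq
xtvcf
htwr
qyou
eee
qdlq
avvbh
qxmsx
idkf
xtjy
alx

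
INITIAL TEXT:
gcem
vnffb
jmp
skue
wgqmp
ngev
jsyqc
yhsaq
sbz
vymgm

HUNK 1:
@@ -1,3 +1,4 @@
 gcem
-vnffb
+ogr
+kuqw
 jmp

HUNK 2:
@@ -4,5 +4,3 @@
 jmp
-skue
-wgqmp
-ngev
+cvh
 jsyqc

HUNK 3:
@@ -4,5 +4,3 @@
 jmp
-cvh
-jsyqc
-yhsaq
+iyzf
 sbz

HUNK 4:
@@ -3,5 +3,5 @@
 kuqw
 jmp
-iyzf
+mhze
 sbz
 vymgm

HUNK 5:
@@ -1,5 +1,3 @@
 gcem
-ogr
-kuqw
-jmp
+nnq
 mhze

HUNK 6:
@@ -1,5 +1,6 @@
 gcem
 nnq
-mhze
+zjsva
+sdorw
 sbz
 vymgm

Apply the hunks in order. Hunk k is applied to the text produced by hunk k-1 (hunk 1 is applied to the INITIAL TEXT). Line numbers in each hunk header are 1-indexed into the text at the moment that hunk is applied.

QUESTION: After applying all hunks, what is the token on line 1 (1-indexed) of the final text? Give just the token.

Answer: gcem

Derivation:
Hunk 1: at line 1 remove [vnffb] add [ogr,kuqw] -> 11 lines: gcem ogr kuqw jmp skue wgqmp ngev jsyqc yhsaq sbz vymgm
Hunk 2: at line 4 remove [skue,wgqmp,ngev] add [cvh] -> 9 lines: gcem ogr kuqw jmp cvh jsyqc yhsaq sbz vymgm
Hunk 3: at line 4 remove [cvh,jsyqc,yhsaq] add [iyzf] -> 7 lines: gcem ogr kuqw jmp iyzf sbz vymgm
Hunk 4: at line 3 remove [iyzf] add [mhze] -> 7 lines: gcem ogr kuqw jmp mhze sbz vymgm
Hunk 5: at line 1 remove [ogr,kuqw,jmp] add [nnq] -> 5 lines: gcem nnq mhze sbz vymgm
Hunk 6: at line 1 remove [mhze] add [zjsva,sdorw] -> 6 lines: gcem nnq zjsva sdorw sbz vymgm
Final line 1: gcem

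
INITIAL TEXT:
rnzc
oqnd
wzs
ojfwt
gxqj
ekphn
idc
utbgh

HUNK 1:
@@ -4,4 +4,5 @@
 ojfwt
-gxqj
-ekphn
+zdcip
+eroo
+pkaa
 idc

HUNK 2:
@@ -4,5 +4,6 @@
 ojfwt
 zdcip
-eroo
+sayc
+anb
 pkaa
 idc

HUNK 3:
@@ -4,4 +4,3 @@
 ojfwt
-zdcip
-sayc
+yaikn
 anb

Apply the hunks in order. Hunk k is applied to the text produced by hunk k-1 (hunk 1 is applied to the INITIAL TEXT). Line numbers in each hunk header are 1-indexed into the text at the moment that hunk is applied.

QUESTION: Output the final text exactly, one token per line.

Answer: rnzc
oqnd
wzs
ojfwt
yaikn
anb
pkaa
idc
utbgh

Derivation:
Hunk 1: at line 4 remove [gxqj,ekphn] add [zdcip,eroo,pkaa] -> 9 lines: rnzc oqnd wzs ojfwt zdcip eroo pkaa idc utbgh
Hunk 2: at line 4 remove [eroo] add [sayc,anb] -> 10 lines: rnzc oqnd wzs ojfwt zdcip sayc anb pkaa idc utbgh
Hunk 3: at line 4 remove [zdcip,sayc] add [yaikn] -> 9 lines: rnzc oqnd wzs ojfwt yaikn anb pkaa idc utbgh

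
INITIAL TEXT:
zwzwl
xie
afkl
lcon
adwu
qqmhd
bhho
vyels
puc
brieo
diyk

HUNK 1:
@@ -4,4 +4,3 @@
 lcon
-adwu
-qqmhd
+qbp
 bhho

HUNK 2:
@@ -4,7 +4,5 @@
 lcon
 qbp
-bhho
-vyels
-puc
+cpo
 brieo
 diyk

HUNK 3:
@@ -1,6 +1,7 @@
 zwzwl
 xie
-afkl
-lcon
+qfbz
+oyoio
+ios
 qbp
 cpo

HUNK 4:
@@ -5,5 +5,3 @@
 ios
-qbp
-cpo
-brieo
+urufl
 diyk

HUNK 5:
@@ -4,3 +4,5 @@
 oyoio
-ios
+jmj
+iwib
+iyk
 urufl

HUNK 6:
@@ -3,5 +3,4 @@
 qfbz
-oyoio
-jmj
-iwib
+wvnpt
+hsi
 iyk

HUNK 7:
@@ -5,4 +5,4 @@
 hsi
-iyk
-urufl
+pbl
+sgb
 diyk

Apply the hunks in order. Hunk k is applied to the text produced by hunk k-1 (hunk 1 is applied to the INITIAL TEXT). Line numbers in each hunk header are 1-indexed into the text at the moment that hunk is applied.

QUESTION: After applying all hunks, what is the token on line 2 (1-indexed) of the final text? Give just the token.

Hunk 1: at line 4 remove [adwu,qqmhd] add [qbp] -> 10 lines: zwzwl xie afkl lcon qbp bhho vyels puc brieo diyk
Hunk 2: at line 4 remove [bhho,vyels,puc] add [cpo] -> 8 lines: zwzwl xie afkl lcon qbp cpo brieo diyk
Hunk 3: at line 1 remove [afkl,lcon] add [qfbz,oyoio,ios] -> 9 lines: zwzwl xie qfbz oyoio ios qbp cpo brieo diyk
Hunk 4: at line 5 remove [qbp,cpo,brieo] add [urufl] -> 7 lines: zwzwl xie qfbz oyoio ios urufl diyk
Hunk 5: at line 4 remove [ios] add [jmj,iwib,iyk] -> 9 lines: zwzwl xie qfbz oyoio jmj iwib iyk urufl diyk
Hunk 6: at line 3 remove [oyoio,jmj,iwib] add [wvnpt,hsi] -> 8 lines: zwzwl xie qfbz wvnpt hsi iyk urufl diyk
Hunk 7: at line 5 remove [iyk,urufl] add [pbl,sgb] -> 8 lines: zwzwl xie qfbz wvnpt hsi pbl sgb diyk
Final line 2: xie

Answer: xie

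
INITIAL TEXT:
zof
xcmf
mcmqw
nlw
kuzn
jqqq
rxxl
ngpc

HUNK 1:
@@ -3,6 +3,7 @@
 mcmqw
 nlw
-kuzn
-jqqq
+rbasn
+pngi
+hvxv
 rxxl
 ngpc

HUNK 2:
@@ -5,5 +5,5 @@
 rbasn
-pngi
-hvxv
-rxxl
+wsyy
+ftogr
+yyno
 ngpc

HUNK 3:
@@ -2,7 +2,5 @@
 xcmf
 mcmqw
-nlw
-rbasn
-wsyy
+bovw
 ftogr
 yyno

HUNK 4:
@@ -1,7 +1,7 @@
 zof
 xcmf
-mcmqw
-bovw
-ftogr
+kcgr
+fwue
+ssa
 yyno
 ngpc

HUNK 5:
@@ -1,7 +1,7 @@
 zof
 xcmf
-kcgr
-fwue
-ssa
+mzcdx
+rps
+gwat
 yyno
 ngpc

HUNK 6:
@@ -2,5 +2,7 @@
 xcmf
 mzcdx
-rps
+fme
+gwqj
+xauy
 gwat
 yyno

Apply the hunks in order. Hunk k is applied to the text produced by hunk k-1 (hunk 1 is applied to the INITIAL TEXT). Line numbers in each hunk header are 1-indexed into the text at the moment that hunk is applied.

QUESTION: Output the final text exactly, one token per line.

Hunk 1: at line 3 remove [kuzn,jqqq] add [rbasn,pngi,hvxv] -> 9 lines: zof xcmf mcmqw nlw rbasn pngi hvxv rxxl ngpc
Hunk 2: at line 5 remove [pngi,hvxv,rxxl] add [wsyy,ftogr,yyno] -> 9 lines: zof xcmf mcmqw nlw rbasn wsyy ftogr yyno ngpc
Hunk 3: at line 2 remove [nlw,rbasn,wsyy] add [bovw] -> 7 lines: zof xcmf mcmqw bovw ftogr yyno ngpc
Hunk 4: at line 1 remove [mcmqw,bovw,ftogr] add [kcgr,fwue,ssa] -> 7 lines: zof xcmf kcgr fwue ssa yyno ngpc
Hunk 5: at line 1 remove [kcgr,fwue,ssa] add [mzcdx,rps,gwat] -> 7 lines: zof xcmf mzcdx rps gwat yyno ngpc
Hunk 6: at line 2 remove [rps] add [fme,gwqj,xauy] -> 9 lines: zof xcmf mzcdx fme gwqj xauy gwat yyno ngpc

Answer: zof
xcmf
mzcdx
fme
gwqj
xauy
gwat
yyno
ngpc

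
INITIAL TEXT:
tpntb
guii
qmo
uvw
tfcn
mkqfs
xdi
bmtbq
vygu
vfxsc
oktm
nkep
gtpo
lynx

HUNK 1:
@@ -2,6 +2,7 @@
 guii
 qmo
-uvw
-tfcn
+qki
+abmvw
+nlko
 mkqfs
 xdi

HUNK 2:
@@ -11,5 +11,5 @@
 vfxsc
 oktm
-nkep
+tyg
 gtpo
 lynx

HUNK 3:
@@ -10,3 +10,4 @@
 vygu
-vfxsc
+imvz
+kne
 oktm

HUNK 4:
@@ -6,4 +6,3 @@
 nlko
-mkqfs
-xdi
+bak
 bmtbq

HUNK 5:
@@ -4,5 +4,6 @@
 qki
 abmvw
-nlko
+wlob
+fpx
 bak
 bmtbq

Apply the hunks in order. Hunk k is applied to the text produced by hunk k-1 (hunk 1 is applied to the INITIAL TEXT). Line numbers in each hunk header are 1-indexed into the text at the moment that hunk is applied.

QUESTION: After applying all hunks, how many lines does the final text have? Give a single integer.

Answer: 16

Derivation:
Hunk 1: at line 2 remove [uvw,tfcn] add [qki,abmvw,nlko] -> 15 lines: tpntb guii qmo qki abmvw nlko mkqfs xdi bmtbq vygu vfxsc oktm nkep gtpo lynx
Hunk 2: at line 11 remove [nkep] add [tyg] -> 15 lines: tpntb guii qmo qki abmvw nlko mkqfs xdi bmtbq vygu vfxsc oktm tyg gtpo lynx
Hunk 3: at line 10 remove [vfxsc] add [imvz,kne] -> 16 lines: tpntb guii qmo qki abmvw nlko mkqfs xdi bmtbq vygu imvz kne oktm tyg gtpo lynx
Hunk 4: at line 6 remove [mkqfs,xdi] add [bak] -> 15 lines: tpntb guii qmo qki abmvw nlko bak bmtbq vygu imvz kne oktm tyg gtpo lynx
Hunk 5: at line 4 remove [nlko] add [wlob,fpx] -> 16 lines: tpntb guii qmo qki abmvw wlob fpx bak bmtbq vygu imvz kne oktm tyg gtpo lynx
Final line count: 16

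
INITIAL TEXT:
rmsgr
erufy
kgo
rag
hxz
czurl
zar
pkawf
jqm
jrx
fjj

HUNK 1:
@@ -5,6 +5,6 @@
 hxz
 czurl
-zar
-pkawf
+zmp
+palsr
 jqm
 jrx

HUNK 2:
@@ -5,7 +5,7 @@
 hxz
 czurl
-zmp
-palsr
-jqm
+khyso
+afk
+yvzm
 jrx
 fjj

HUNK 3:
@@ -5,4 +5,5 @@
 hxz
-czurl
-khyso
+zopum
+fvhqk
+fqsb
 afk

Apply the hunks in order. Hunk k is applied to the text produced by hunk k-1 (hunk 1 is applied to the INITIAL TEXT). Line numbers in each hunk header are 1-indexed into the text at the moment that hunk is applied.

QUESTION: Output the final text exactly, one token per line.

Answer: rmsgr
erufy
kgo
rag
hxz
zopum
fvhqk
fqsb
afk
yvzm
jrx
fjj

Derivation:
Hunk 1: at line 5 remove [zar,pkawf] add [zmp,palsr] -> 11 lines: rmsgr erufy kgo rag hxz czurl zmp palsr jqm jrx fjj
Hunk 2: at line 5 remove [zmp,palsr,jqm] add [khyso,afk,yvzm] -> 11 lines: rmsgr erufy kgo rag hxz czurl khyso afk yvzm jrx fjj
Hunk 3: at line 5 remove [czurl,khyso] add [zopum,fvhqk,fqsb] -> 12 lines: rmsgr erufy kgo rag hxz zopum fvhqk fqsb afk yvzm jrx fjj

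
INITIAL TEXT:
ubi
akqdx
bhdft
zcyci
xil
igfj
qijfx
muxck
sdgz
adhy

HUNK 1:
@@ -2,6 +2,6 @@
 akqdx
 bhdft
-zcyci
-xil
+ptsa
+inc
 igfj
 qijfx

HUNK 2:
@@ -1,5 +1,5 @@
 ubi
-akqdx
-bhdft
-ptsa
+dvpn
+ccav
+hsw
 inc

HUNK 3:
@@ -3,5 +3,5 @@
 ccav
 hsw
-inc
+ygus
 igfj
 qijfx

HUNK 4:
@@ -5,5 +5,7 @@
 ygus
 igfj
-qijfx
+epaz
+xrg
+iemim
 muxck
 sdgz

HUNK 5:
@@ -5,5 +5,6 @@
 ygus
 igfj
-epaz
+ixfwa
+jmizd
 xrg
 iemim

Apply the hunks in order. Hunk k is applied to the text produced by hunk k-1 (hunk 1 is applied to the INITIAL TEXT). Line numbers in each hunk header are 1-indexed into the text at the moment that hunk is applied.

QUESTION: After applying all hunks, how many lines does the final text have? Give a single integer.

Answer: 13

Derivation:
Hunk 1: at line 2 remove [zcyci,xil] add [ptsa,inc] -> 10 lines: ubi akqdx bhdft ptsa inc igfj qijfx muxck sdgz adhy
Hunk 2: at line 1 remove [akqdx,bhdft,ptsa] add [dvpn,ccav,hsw] -> 10 lines: ubi dvpn ccav hsw inc igfj qijfx muxck sdgz adhy
Hunk 3: at line 3 remove [inc] add [ygus] -> 10 lines: ubi dvpn ccav hsw ygus igfj qijfx muxck sdgz adhy
Hunk 4: at line 5 remove [qijfx] add [epaz,xrg,iemim] -> 12 lines: ubi dvpn ccav hsw ygus igfj epaz xrg iemim muxck sdgz adhy
Hunk 5: at line 5 remove [epaz] add [ixfwa,jmizd] -> 13 lines: ubi dvpn ccav hsw ygus igfj ixfwa jmizd xrg iemim muxck sdgz adhy
Final line count: 13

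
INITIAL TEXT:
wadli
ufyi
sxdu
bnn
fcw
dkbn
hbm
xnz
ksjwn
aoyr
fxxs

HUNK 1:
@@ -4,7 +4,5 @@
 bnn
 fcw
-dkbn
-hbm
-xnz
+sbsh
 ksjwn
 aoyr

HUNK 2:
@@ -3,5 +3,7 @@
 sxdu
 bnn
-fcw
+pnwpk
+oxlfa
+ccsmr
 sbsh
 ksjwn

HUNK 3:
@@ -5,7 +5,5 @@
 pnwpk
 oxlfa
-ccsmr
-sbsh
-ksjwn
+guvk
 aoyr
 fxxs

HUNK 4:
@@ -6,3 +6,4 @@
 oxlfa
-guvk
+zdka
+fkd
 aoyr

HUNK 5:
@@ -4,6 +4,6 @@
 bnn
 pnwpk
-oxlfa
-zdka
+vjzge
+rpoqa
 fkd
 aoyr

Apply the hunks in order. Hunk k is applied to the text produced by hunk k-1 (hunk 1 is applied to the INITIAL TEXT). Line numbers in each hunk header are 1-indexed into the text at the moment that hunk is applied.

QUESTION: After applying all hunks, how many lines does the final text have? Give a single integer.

Hunk 1: at line 4 remove [dkbn,hbm,xnz] add [sbsh] -> 9 lines: wadli ufyi sxdu bnn fcw sbsh ksjwn aoyr fxxs
Hunk 2: at line 3 remove [fcw] add [pnwpk,oxlfa,ccsmr] -> 11 lines: wadli ufyi sxdu bnn pnwpk oxlfa ccsmr sbsh ksjwn aoyr fxxs
Hunk 3: at line 5 remove [ccsmr,sbsh,ksjwn] add [guvk] -> 9 lines: wadli ufyi sxdu bnn pnwpk oxlfa guvk aoyr fxxs
Hunk 4: at line 6 remove [guvk] add [zdka,fkd] -> 10 lines: wadli ufyi sxdu bnn pnwpk oxlfa zdka fkd aoyr fxxs
Hunk 5: at line 4 remove [oxlfa,zdka] add [vjzge,rpoqa] -> 10 lines: wadli ufyi sxdu bnn pnwpk vjzge rpoqa fkd aoyr fxxs
Final line count: 10

Answer: 10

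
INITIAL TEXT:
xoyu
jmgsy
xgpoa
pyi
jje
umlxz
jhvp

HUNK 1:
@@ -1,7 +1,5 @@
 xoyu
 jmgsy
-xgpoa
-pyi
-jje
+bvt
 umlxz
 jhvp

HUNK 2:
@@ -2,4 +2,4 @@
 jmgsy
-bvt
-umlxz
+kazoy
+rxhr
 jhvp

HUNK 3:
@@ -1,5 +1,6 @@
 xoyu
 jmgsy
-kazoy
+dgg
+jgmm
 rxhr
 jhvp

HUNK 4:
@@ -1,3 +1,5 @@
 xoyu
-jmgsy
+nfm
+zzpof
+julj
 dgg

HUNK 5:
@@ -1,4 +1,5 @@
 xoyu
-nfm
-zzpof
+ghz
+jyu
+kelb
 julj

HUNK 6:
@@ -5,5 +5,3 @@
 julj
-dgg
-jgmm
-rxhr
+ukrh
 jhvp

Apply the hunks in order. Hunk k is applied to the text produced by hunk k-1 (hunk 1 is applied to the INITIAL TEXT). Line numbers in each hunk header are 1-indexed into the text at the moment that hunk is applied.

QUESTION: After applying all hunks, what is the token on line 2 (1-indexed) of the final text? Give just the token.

Answer: ghz

Derivation:
Hunk 1: at line 1 remove [xgpoa,pyi,jje] add [bvt] -> 5 lines: xoyu jmgsy bvt umlxz jhvp
Hunk 2: at line 2 remove [bvt,umlxz] add [kazoy,rxhr] -> 5 lines: xoyu jmgsy kazoy rxhr jhvp
Hunk 3: at line 1 remove [kazoy] add [dgg,jgmm] -> 6 lines: xoyu jmgsy dgg jgmm rxhr jhvp
Hunk 4: at line 1 remove [jmgsy] add [nfm,zzpof,julj] -> 8 lines: xoyu nfm zzpof julj dgg jgmm rxhr jhvp
Hunk 5: at line 1 remove [nfm,zzpof] add [ghz,jyu,kelb] -> 9 lines: xoyu ghz jyu kelb julj dgg jgmm rxhr jhvp
Hunk 6: at line 5 remove [dgg,jgmm,rxhr] add [ukrh] -> 7 lines: xoyu ghz jyu kelb julj ukrh jhvp
Final line 2: ghz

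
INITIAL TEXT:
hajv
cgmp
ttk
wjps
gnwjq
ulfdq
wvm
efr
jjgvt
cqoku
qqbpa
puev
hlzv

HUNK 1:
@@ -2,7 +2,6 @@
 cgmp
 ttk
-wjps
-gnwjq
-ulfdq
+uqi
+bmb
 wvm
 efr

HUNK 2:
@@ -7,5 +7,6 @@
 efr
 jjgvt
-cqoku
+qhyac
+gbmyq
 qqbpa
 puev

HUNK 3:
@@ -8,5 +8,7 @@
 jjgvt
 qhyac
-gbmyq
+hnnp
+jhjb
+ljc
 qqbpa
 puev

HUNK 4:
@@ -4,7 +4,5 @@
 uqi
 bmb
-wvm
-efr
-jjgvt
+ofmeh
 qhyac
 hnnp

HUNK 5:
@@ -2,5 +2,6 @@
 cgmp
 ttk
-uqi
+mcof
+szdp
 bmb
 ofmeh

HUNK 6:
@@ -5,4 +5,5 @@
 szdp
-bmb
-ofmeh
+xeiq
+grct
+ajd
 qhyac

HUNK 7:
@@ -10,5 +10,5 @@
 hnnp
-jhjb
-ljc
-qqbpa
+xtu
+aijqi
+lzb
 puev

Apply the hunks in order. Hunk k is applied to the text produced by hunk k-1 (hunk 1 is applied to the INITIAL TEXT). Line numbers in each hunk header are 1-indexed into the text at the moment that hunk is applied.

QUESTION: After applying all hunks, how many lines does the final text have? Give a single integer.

Answer: 15

Derivation:
Hunk 1: at line 2 remove [wjps,gnwjq,ulfdq] add [uqi,bmb] -> 12 lines: hajv cgmp ttk uqi bmb wvm efr jjgvt cqoku qqbpa puev hlzv
Hunk 2: at line 7 remove [cqoku] add [qhyac,gbmyq] -> 13 lines: hajv cgmp ttk uqi bmb wvm efr jjgvt qhyac gbmyq qqbpa puev hlzv
Hunk 3: at line 8 remove [gbmyq] add [hnnp,jhjb,ljc] -> 15 lines: hajv cgmp ttk uqi bmb wvm efr jjgvt qhyac hnnp jhjb ljc qqbpa puev hlzv
Hunk 4: at line 4 remove [wvm,efr,jjgvt] add [ofmeh] -> 13 lines: hajv cgmp ttk uqi bmb ofmeh qhyac hnnp jhjb ljc qqbpa puev hlzv
Hunk 5: at line 2 remove [uqi] add [mcof,szdp] -> 14 lines: hajv cgmp ttk mcof szdp bmb ofmeh qhyac hnnp jhjb ljc qqbpa puev hlzv
Hunk 6: at line 5 remove [bmb,ofmeh] add [xeiq,grct,ajd] -> 15 lines: hajv cgmp ttk mcof szdp xeiq grct ajd qhyac hnnp jhjb ljc qqbpa puev hlzv
Hunk 7: at line 10 remove [jhjb,ljc,qqbpa] add [xtu,aijqi,lzb] -> 15 lines: hajv cgmp ttk mcof szdp xeiq grct ajd qhyac hnnp xtu aijqi lzb puev hlzv
Final line count: 15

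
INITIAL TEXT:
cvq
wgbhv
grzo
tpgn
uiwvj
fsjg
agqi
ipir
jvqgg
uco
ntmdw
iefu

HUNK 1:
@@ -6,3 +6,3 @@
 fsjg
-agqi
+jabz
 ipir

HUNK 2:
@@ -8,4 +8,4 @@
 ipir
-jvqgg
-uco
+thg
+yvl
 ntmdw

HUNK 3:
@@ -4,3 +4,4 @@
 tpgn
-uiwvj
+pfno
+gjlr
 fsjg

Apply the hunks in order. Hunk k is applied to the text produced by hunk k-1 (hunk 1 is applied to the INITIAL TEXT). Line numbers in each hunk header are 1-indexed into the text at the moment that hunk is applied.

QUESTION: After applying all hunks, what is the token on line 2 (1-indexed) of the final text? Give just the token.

Hunk 1: at line 6 remove [agqi] add [jabz] -> 12 lines: cvq wgbhv grzo tpgn uiwvj fsjg jabz ipir jvqgg uco ntmdw iefu
Hunk 2: at line 8 remove [jvqgg,uco] add [thg,yvl] -> 12 lines: cvq wgbhv grzo tpgn uiwvj fsjg jabz ipir thg yvl ntmdw iefu
Hunk 3: at line 4 remove [uiwvj] add [pfno,gjlr] -> 13 lines: cvq wgbhv grzo tpgn pfno gjlr fsjg jabz ipir thg yvl ntmdw iefu
Final line 2: wgbhv

Answer: wgbhv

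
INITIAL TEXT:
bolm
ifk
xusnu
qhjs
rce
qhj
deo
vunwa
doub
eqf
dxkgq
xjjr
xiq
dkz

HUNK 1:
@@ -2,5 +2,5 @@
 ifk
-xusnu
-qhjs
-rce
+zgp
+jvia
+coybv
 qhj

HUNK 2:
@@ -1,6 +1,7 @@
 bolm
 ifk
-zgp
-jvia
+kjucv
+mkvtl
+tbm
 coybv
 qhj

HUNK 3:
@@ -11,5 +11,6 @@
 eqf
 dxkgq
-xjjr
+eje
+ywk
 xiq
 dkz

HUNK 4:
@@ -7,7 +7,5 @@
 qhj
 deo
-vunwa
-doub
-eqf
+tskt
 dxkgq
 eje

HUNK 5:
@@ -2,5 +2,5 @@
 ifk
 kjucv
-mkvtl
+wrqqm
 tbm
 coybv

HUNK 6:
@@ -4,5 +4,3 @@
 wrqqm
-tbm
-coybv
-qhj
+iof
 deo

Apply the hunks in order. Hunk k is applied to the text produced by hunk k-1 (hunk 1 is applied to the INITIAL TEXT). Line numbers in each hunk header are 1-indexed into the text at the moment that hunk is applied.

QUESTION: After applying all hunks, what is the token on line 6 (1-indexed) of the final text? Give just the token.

Answer: deo

Derivation:
Hunk 1: at line 2 remove [xusnu,qhjs,rce] add [zgp,jvia,coybv] -> 14 lines: bolm ifk zgp jvia coybv qhj deo vunwa doub eqf dxkgq xjjr xiq dkz
Hunk 2: at line 1 remove [zgp,jvia] add [kjucv,mkvtl,tbm] -> 15 lines: bolm ifk kjucv mkvtl tbm coybv qhj deo vunwa doub eqf dxkgq xjjr xiq dkz
Hunk 3: at line 11 remove [xjjr] add [eje,ywk] -> 16 lines: bolm ifk kjucv mkvtl tbm coybv qhj deo vunwa doub eqf dxkgq eje ywk xiq dkz
Hunk 4: at line 7 remove [vunwa,doub,eqf] add [tskt] -> 14 lines: bolm ifk kjucv mkvtl tbm coybv qhj deo tskt dxkgq eje ywk xiq dkz
Hunk 5: at line 2 remove [mkvtl] add [wrqqm] -> 14 lines: bolm ifk kjucv wrqqm tbm coybv qhj deo tskt dxkgq eje ywk xiq dkz
Hunk 6: at line 4 remove [tbm,coybv,qhj] add [iof] -> 12 lines: bolm ifk kjucv wrqqm iof deo tskt dxkgq eje ywk xiq dkz
Final line 6: deo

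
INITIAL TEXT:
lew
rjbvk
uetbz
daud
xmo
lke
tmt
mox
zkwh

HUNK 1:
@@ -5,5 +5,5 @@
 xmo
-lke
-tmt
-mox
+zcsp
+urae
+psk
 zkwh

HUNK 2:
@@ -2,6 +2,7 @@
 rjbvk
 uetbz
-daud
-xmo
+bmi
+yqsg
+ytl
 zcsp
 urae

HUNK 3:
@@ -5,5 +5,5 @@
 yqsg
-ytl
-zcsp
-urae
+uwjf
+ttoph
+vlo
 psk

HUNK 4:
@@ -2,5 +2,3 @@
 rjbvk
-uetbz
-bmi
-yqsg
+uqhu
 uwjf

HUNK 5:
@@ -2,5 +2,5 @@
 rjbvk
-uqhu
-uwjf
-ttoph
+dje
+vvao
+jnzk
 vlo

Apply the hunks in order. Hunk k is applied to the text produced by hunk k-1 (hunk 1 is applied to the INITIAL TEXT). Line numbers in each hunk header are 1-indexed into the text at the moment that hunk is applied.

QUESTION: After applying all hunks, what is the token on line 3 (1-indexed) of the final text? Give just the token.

Answer: dje

Derivation:
Hunk 1: at line 5 remove [lke,tmt,mox] add [zcsp,urae,psk] -> 9 lines: lew rjbvk uetbz daud xmo zcsp urae psk zkwh
Hunk 2: at line 2 remove [daud,xmo] add [bmi,yqsg,ytl] -> 10 lines: lew rjbvk uetbz bmi yqsg ytl zcsp urae psk zkwh
Hunk 3: at line 5 remove [ytl,zcsp,urae] add [uwjf,ttoph,vlo] -> 10 lines: lew rjbvk uetbz bmi yqsg uwjf ttoph vlo psk zkwh
Hunk 4: at line 2 remove [uetbz,bmi,yqsg] add [uqhu] -> 8 lines: lew rjbvk uqhu uwjf ttoph vlo psk zkwh
Hunk 5: at line 2 remove [uqhu,uwjf,ttoph] add [dje,vvao,jnzk] -> 8 lines: lew rjbvk dje vvao jnzk vlo psk zkwh
Final line 3: dje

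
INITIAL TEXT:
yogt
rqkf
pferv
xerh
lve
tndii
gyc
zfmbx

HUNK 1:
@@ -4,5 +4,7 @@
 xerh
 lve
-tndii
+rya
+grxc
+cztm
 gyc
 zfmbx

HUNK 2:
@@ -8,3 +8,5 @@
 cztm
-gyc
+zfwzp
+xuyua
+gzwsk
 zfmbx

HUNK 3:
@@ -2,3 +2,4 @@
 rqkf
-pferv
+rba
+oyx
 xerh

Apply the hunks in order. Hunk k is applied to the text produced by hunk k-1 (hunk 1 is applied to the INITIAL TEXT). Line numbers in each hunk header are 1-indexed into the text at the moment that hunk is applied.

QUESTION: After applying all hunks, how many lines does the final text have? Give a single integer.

Hunk 1: at line 4 remove [tndii] add [rya,grxc,cztm] -> 10 lines: yogt rqkf pferv xerh lve rya grxc cztm gyc zfmbx
Hunk 2: at line 8 remove [gyc] add [zfwzp,xuyua,gzwsk] -> 12 lines: yogt rqkf pferv xerh lve rya grxc cztm zfwzp xuyua gzwsk zfmbx
Hunk 3: at line 2 remove [pferv] add [rba,oyx] -> 13 lines: yogt rqkf rba oyx xerh lve rya grxc cztm zfwzp xuyua gzwsk zfmbx
Final line count: 13

Answer: 13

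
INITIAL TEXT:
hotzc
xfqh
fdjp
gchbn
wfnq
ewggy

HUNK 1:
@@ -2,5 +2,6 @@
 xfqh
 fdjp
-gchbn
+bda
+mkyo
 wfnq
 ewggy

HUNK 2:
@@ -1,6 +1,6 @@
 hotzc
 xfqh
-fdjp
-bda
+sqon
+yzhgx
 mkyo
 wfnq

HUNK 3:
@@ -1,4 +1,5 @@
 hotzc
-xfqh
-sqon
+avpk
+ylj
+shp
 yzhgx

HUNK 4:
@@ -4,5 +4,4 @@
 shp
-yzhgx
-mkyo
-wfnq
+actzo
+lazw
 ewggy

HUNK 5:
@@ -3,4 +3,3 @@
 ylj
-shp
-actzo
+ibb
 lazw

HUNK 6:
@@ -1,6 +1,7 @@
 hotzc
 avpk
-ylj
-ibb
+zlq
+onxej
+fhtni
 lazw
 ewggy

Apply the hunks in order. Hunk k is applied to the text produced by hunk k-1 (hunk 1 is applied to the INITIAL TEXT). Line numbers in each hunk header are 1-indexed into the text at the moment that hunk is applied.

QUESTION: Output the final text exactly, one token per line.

Answer: hotzc
avpk
zlq
onxej
fhtni
lazw
ewggy

Derivation:
Hunk 1: at line 2 remove [gchbn] add [bda,mkyo] -> 7 lines: hotzc xfqh fdjp bda mkyo wfnq ewggy
Hunk 2: at line 1 remove [fdjp,bda] add [sqon,yzhgx] -> 7 lines: hotzc xfqh sqon yzhgx mkyo wfnq ewggy
Hunk 3: at line 1 remove [xfqh,sqon] add [avpk,ylj,shp] -> 8 lines: hotzc avpk ylj shp yzhgx mkyo wfnq ewggy
Hunk 4: at line 4 remove [yzhgx,mkyo,wfnq] add [actzo,lazw] -> 7 lines: hotzc avpk ylj shp actzo lazw ewggy
Hunk 5: at line 3 remove [shp,actzo] add [ibb] -> 6 lines: hotzc avpk ylj ibb lazw ewggy
Hunk 6: at line 1 remove [ylj,ibb] add [zlq,onxej,fhtni] -> 7 lines: hotzc avpk zlq onxej fhtni lazw ewggy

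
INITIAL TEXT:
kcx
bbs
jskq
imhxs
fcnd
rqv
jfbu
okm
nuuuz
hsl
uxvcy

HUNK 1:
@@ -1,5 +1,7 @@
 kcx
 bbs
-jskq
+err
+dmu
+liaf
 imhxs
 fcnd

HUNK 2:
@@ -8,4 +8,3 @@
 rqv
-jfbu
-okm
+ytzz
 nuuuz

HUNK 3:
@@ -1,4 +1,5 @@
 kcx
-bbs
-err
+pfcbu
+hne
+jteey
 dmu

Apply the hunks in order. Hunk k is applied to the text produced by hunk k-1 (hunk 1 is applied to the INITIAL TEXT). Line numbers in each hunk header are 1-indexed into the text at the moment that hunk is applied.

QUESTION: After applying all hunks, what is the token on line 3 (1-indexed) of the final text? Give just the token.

Hunk 1: at line 1 remove [jskq] add [err,dmu,liaf] -> 13 lines: kcx bbs err dmu liaf imhxs fcnd rqv jfbu okm nuuuz hsl uxvcy
Hunk 2: at line 8 remove [jfbu,okm] add [ytzz] -> 12 lines: kcx bbs err dmu liaf imhxs fcnd rqv ytzz nuuuz hsl uxvcy
Hunk 3: at line 1 remove [bbs,err] add [pfcbu,hne,jteey] -> 13 lines: kcx pfcbu hne jteey dmu liaf imhxs fcnd rqv ytzz nuuuz hsl uxvcy
Final line 3: hne

Answer: hne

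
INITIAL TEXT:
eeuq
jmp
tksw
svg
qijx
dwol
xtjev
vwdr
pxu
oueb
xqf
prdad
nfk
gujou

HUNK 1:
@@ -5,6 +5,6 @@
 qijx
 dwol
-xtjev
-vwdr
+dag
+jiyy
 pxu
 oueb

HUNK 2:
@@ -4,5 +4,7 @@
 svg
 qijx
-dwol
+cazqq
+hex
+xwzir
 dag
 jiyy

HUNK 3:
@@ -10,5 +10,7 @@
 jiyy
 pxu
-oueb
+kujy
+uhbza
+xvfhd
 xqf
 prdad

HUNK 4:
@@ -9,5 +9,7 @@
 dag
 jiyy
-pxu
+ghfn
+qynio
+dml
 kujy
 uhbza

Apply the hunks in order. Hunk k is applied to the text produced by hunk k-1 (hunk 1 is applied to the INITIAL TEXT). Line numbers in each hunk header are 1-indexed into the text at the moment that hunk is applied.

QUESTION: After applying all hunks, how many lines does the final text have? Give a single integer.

Hunk 1: at line 5 remove [xtjev,vwdr] add [dag,jiyy] -> 14 lines: eeuq jmp tksw svg qijx dwol dag jiyy pxu oueb xqf prdad nfk gujou
Hunk 2: at line 4 remove [dwol] add [cazqq,hex,xwzir] -> 16 lines: eeuq jmp tksw svg qijx cazqq hex xwzir dag jiyy pxu oueb xqf prdad nfk gujou
Hunk 3: at line 10 remove [oueb] add [kujy,uhbza,xvfhd] -> 18 lines: eeuq jmp tksw svg qijx cazqq hex xwzir dag jiyy pxu kujy uhbza xvfhd xqf prdad nfk gujou
Hunk 4: at line 9 remove [pxu] add [ghfn,qynio,dml] -> 20 lines: eeuq jmp tksw svg qijx cazqq hex xwzir dag jiyy ghfn qynio dml kujy uhbza xvfhd xqf prdad nfk gujou
Final line count: 20

Answer: 20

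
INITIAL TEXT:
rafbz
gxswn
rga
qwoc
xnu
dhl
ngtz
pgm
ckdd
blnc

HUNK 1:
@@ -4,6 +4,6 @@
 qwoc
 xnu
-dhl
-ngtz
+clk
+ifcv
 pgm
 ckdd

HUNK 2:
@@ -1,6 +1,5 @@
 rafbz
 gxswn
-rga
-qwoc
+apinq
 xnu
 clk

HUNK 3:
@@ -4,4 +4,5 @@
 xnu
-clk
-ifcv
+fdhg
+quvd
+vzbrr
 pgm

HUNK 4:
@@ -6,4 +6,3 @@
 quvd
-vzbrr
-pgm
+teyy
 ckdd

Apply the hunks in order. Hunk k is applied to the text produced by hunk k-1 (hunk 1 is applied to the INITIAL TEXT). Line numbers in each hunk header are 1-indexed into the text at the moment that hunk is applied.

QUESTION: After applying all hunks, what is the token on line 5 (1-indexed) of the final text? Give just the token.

Hunk 1: at line 4 remove [dhl,ngtz] add [clk,ifcv] -> 10 lines: rafbz gxswn rga qwoc xnu clk ifcv pgm ckdd blnc
Hunk 2: at line 1 remove [rga,qwoc] add [apinq] -> 9 lines: rafbz gxswn apinq xnu clk ifcv pgm ckdd blnc
Hunk 3: at line 4 remove [clk,ifcv] add [fdhg,quvd,vzbrr] -> 10 lines: rafbz gxswn apinq xnu fdhg quvd vzbrr pgm ckdd blnc
Hunk 4: at line 6 remove [vzbrr,pgm] add [teyy] -> 9 lines: rafbz gxswn apinq xnu fdhg quvd teyy ckdd blnc
Final line 5: fdhg

Answer: fdhg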